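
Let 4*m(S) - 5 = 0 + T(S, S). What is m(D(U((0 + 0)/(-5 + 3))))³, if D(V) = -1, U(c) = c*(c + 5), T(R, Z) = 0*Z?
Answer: 125/64 ≈ 1.9531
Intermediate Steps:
T(R, Z) = 0
U(c) = c*(5 + c)
m(S) = 5/4 (m(S) = 5/4 + (0 + 0)/4 = 5/4 + (¼)*0 = 5/4 + 0 = 5/4)
m(D(U((0 + 0)/(-5 + 3))))³ = (5/4)³ = 125/64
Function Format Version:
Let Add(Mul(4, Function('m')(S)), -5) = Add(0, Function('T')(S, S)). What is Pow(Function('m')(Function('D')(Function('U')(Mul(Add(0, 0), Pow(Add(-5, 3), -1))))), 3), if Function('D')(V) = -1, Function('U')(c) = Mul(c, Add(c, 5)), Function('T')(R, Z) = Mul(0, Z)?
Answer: Rational(125, 64) ≈ 1.9531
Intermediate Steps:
Function('T')(R, Z) = 0
Function('U')(c) = Mul(c, Add(5, c))
Function('m')(S) = Rational(5, 4) (Function('m')(S) = Add(Rational(5, 4), Mul(Rational(1, 4), Add(0, 0))) = Add(Rational(5, 4), Mul(Rational(1, 4), 0)) = Add(Rational(5, 4), 0) = Rational(5, 4))
Pow(Function('m')(Function('D')(Function('U')(Mul(Add(0, 0), Pow(Add(-5, 3), -1))))), 3) = Pow(Rational(5, 4), 3) = Rational(125, 64)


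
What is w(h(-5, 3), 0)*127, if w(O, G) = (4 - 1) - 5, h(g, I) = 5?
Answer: -254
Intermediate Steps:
w(O, G) = -2 (w(O, G) = 3 - 5 = -2)
w(h(-5, 3), 0)*127 = -2*127 = -254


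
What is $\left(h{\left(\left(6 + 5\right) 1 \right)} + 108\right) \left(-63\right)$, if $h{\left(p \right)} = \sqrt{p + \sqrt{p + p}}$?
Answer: $-6804 - 63 \sqrt{11 + \sqrt{22}} \approx -7053.5$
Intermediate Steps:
$h{\left(p \right)} = \sqrt{p + \sqrt{2} \sqrt{p}}$ ($h{\left(p \right)} = \sqrt{p + \sqrt{2 p}} = \sqrt{p + \sqrt{2} \sqrt{p}}$)
$\left(h{\left(\left(6 + 5\right) 1 \right)} + 108\right) \left(-63\right) = \left(\sqrt{\left(6 + 5\right) 1 + \sqrt{2} \sqrt{\left(6 + 5\right) 1}} + 108\right) \left(-63\right) = \left(\sqrt{11 \cdot 1 + \sqrt{2} \sqrt{11 \cdot 1}} + 108\right) \left(-63\right) = \left(\sqrt{11 + \sqrt{2} \sqrt{11}} + 108\right) \left(-63\right) = \left(\sqrt{11 + \sqrt{22}} + 108\right) \left(-63\right) = \left(108 + \sqrt{11 + \sqrt{22}}\right) \left(-63\right) = -6804 - 63 \sqrt{11 + \sqrt{22}}$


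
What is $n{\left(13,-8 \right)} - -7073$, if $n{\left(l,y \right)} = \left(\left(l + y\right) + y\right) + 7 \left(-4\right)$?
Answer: $7042$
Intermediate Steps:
$n{\left(l,y \right)} = -28 + l + 2 y$ ($n{\left(l,y \right)} = \left(l + 2 y\right) - 28 = -28 + l + 2 y$)
$n{\left(13,-8 \right)} - -7073 = \left(-28 + 13 + 2 \left(-8\right)\right) - -7073 = \left(-28 + 13 - 16\right) + 7073 = -31 + 7073 = 7042$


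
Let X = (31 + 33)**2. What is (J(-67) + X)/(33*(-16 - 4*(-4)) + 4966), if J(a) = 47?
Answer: 4143/4966 ≈ 0.83427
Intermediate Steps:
X = 4096 (X = 64**2 = 4096)
(J(-67) + X)/(33*(-16 - 4*(-4)) + 4966) = (47 + 4096)/(33*(-16 - 4*(-4)) + 4966) = 4143/(33*(-16 + 16) + 4966) = 4143/(33*0 + 4966) = 4143/(0 + 4966) = 4143/4966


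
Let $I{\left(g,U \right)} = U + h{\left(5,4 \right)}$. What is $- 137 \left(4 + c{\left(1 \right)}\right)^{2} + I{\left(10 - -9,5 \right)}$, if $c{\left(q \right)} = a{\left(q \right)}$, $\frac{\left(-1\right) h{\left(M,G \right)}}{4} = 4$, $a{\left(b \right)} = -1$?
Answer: $-1244$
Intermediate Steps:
$h{\left(M,G \right)} = -16$ ($h{\left(M,G \right)} = \left(-4\right) 4 = -16$)
$I{\left(g,U \right)} = -16 + U$ ($I{\left(g,U \right)} = U - 16 = -16 + U$)
$c{\left(q \right)} = -1$
$- 137 \left(4 + c{\left(1 \right)}\right)^{2} + I{\left(10 - -9,5 \right)} = - 137 \left(4 - 1\right)^{2} + \left(-16 + 5\right) = - 137 \cdot 3^{2} - 11 = \left(-137\right) 9 - 11 = -1233 - 11 = -1244$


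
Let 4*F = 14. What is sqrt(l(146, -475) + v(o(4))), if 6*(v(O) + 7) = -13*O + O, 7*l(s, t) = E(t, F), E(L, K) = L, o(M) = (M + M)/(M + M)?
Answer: I*sqrt(3766)/7 ≈ 8.7668*I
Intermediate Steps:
F = 7/2 (F = (1/4)*14 = 7/2 ≈ 3.5000)
o(M) = 1 (o(M) = (2*M)/((2*M)) = (2*M)*(1/(2*M)) = 1)
l(s, t) = t/7
v(O) = -7 - 2*O (v(O) = -7 + (-13*O + O)/6 = -7 + (-12*O)/6 = -7 - 2*O)
sqrt(l(146, -475) + v(o(4))) = sqrt((1/7)*(-475) + (-7 - 2*1)) = sqrt(-475/7 + (-7 - 2)) = sqrt(-475/7 - 9) = sqrt(-538/7) = I*sqrt(3766)/7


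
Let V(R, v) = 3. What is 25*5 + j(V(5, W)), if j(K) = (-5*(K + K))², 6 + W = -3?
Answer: 1025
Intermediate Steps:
W = -9 (W = -6 - 3 = -9)
j(K) = 100*K² (j(K) = (-10*K)² = 100*K²)
25*5 + j(V(5, W)) = 25*5 + 100*3² = 125 + 100*9 = 125 + 900 = 1025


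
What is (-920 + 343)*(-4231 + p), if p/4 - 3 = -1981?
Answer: 7006511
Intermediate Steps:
p = -7912 (p = 12 + 4*(-1981) = 12 - 7924 = -7912)
(-920 + 343)*(-4231 + p) = (-920 + 343)*(-4231 - 7912) = -577*(-12143) = 7006511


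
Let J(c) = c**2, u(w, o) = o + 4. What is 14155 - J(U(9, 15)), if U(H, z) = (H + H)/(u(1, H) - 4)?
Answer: 14151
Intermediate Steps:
u(w, o) = 4 + o
U(H, z) = 2 (U(H, z) = (H + H)/((4 + H) - 4) = (2*H)/H = 2)
14155 - J(U(9, 15)) = 14155 - 1*2**2 = 14155 - 1*4 = 14155 - 4 = 14151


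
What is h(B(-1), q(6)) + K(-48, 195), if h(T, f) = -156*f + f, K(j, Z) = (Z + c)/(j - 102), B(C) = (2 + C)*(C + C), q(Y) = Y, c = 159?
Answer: -23309/25 ≈ -932.36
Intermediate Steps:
B(C) = 2*C*(2 + C) (B(C) = (2 + C)*(2*C) = 2*C*(2 + C))
K(j, Z) = (159 + Z)/(-102 + j) (K(j, Z) = (Z + 159)/(j - 102) = (159 + Z)/(-102 + j))
h(T, f) = -155*f
h(B(-1), q(6)) + K(-48, 195) = -155*6 + (159 + 195)/(-102 - 48) = -930 + 354/(-150) = -930 - 1/150*354 = -930 - 59/25 = -23309/25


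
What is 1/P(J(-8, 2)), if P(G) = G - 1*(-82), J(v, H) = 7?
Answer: 1/89 ≈ 0.011236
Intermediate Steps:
P(G) = 82 + G (P(G) = G + 82 = 82 + G)
1/P(J(-8, 2)) = 1/(82 + 7) = 1/89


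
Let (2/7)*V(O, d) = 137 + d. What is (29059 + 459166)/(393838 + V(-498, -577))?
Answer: 488225/392298 ≈ 1.2445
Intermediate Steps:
V(O, d) = 959/2 + 7*d/2 (V(O, d) = 7*(137 + d)/2 = 959/2 + 7*d/2)
(29059 + 459166)/(393838 + V(-498, -577)) = (29059 + 459166)/(393838 + (959/2 + (7/2)*(-577))) = 488225/(393838 + (959/2 - 4039/2)) = 488225/(393838 - 1540) = 488225/392298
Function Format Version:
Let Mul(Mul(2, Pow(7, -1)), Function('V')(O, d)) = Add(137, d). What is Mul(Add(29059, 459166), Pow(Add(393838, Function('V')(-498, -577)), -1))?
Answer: Rational(488225, 392298) ≈ 1.2445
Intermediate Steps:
Function('V')(O, d) = Add(Rational(959, 2), Mul(Rational(7, 2), d)) (Function('V')(O, d) = Mul(Rational(7, 2), Add(137, d)) = Add(Rational(959, 2), Mul(Rational(7, 2), d)))
Mul(Add(29059, 459166), Pow(Add(393838, Function('V')(-498, -577)), -1)) = Mul(Add(29059, 459166), Pow(Add(393838, Add(Rational(959, 2), Mul(Rational(7, 2), -577))), -1)) = Mul(488225, Pow(Add(393838, Add(Rational(959, 2), Rational(-4039, 2))), -1)) = Mul(488225, Pow(Add(393838, -1540), -1)) = Mul(488225, Pow(392298, -1)) = Mul(488225, Rational(1, 392298)) = Rational(488225, 392298)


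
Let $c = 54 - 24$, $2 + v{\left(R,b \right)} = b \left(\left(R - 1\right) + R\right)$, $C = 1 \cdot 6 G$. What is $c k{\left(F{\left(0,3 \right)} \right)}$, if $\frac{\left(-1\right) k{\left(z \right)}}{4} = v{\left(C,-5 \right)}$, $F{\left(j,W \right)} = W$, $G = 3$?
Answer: $21240$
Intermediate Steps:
$C = 18$ ($C = 1 \cdot 6 \cdot 3 = 6 \cdot 3 = 18$)
$v{\left(R,b \right)} = -2 + b \left(-1 + 2 R\right)$ ($v{\left(R,b \right)} = -2 + b \left(\left(R - 1\right) + R\right) = -2 + b \left(\left(-1 + R\right) + R\right) = -2 + b \left(-1 + 2 R\right)$)
$k{\left(z \right)} = 708$ ($k{\left(z \right)} = - 4 \left(-2 - -5 + 2 \cdot 18 \left(-5\right)\right) = - 4 \left(-2 + 5 - 180\right) = \left(-4\right) \left(-177\right) = 708$)
$c = 30$
$c k{\left(F{\left(0,3 \right)} \right)} = 30 \cdot 708 = 21240$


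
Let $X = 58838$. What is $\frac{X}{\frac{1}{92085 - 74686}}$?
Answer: $1023722362$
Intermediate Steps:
$\frac{X}{\frac{1}{92085 - 74686}} = \frac{58838}{\frac{1}{92085 - 74686}} = \frac{58838}{\frac{1}{17399}} = 58838 \frac{1}{\frac{1}{17399}} = 58838 \cdot 17399 = 1023722362$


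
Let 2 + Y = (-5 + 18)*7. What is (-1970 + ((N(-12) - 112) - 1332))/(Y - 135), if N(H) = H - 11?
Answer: 3437/46 ≈ 74.717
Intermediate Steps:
N(H) = -11 + H
Y = 89 (Y = -2 + (-5 + 18)*7 = -2 + 13*7 = -2 + 91 = 89)
(-1970 + ((N(-12) - 112) - 1332))/(Y - 135) = (-1970 + (((-11 - 12) - 112) - 1332))/(89 - 135) = (-1970 + ((-23 - 112) - 1332))/(-46) = (-1970 + (-135 - 1332))*(-1/46) = (-1970 - 1467)*(-1/46) = -3437*(-1/46) = 3437/46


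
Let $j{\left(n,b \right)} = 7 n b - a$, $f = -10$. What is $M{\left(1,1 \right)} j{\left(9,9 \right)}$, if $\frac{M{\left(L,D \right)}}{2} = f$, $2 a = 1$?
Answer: $-11330$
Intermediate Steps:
$a = \frac{1}{2}$ ($a = \frac{1}{2} \cdot 1 = \frac{1}{2} \approx 0.5$)
$M{\left(L,D \right)} = -20$ ($M{\left(L,D \right)} = 2 \left(-10\right) = -20$)
$j{\left(n,b \right)} = - \frac{1}{2} + 7 b n$ ($j{\left(n,b \right)} = 7 n b - \frac{1}{2} = 7 b n - \frac{1}{2} = - \frac{1}{2} + 7 b n$)
$M{\left(1,1 \right)} j{\left(9,9 \right)} = - 20 \left(- \frac{1}{2} + 7 \cdot 9 \cdot 9\right) = - 20 \left(- \frac{1}{2} + 567\right) = \left(-20\right) \frac{1133}{2} = -11330$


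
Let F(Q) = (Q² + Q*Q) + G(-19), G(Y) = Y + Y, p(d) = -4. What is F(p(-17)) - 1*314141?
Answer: -314147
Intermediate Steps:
G(Y) = 2*Y
F(Q) = -38 + 2*Q² (F(Q) = (Q² + Q*Q) + 2*(-19) = (Q² + Q²) - 38 = 2*Q² - 38 = -38 + 2*Q²)
F(p(-17)) - 1*314141 = (-38 + 2*(-4)²) - 1*314141 = (-38 + 2*16) - 314141 = (-38 + 32) - 314141 = -6 - 314141 = -314147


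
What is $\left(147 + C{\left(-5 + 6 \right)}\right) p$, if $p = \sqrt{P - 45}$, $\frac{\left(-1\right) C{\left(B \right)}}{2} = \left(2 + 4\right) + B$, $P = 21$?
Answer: $266 i \sqrt{6} \approx 651.56 i$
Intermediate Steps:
$C{\left(B \right)} = -12 - 2 B$ ($C{\left(B \right)} = - 2 \left(\left(2 + 4\right) + B\right) = - 2 \left(6 + B\right) = -12 - 2 B$)
$p = 2 i \sqrt{6}$ ($p = \sqrt{21 - 45} = \sqrt{-24} = 2 i \sqrt{6} \approx 4.899 i$)
$\left(147 + C{\left(-5 + 6 \right)}\right) p = \left(147 - \left(12 + 2 \left(-5 + 6\right)\right)\right) 2 i \sqrt{6} = \left(147 - 14\right) 2 i \sqrt{6} = 133 \cdot 2 i \sqrt{6} = 266 i \sqrt{6}$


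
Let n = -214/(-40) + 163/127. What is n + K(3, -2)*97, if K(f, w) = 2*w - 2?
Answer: -1461431/2540 ≈ -575.37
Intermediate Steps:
K(f, w) = -2 + 2*w
n = 16849/2540 (n = -214*(-1/40) + 163*(1/127) = 107/20 + 163/127 = 16849/2540 ≈ 6.6335)
n + K(3, -2)*97 = 16849/2540 + (-2 + 2*(-2))*97 = 16849/2540 + (-2 - 4)*97 = 16849/2540 - 6*97 = 16849/2540 - 582 = -1461431/2540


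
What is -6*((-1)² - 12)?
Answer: 66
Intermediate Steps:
-6*((-1)² - 12) = -6*(1 - 12) = -6*(-11) = 66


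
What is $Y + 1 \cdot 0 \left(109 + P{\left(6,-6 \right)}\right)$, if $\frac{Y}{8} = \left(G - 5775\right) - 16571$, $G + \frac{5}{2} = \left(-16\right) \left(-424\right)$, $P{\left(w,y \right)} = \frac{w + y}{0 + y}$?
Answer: $-124516$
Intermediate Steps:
$P{\left(w,y \right)} = \frac{w + y}{y}$
$G = \frac{13563}{2}$ ($G = - \frac{5}{2} - -6784 = - \frac{5}{2} + 6784 = \frac{13563}{2} \approx 6781.5$)
$Y = -124516$ ($Y = 8 \left(\left(\frac{13563}{2} - 5775\right) - 16571\right) = 8 \left(\frac{2013}{2} - 16571\right) = 8 \left(- \frac{31129}{2}\right) = -124516$)
$Y + 1 \cdot 0 \left(109 + P{\left(6,-6 \right)}\right) = -124516 + 1 \cdot 0 \left(109 + \frac{6 - 6}{-6}\right) = -124516 + 0 \left(109 - 0\right) = -124516 + 0 \left(109 + 0\right) = -124516 + 0 \cdot 109 = -124516 + 0 = -124516$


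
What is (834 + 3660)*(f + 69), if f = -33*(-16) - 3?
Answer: 2669436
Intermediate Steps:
f = 525 (f = 528 - 3 = 525)
(834 + 3660)*(f + 69) = (834 + 3660)*(525 + 69) = 4494*594 = 2669436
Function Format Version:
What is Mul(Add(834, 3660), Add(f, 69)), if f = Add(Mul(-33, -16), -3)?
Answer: 2669436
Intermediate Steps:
f = 525 (f = Add(528, -3) = 525)
Mul(Add(834, 3660), Add(f, 69)) = Mul(Add(834, 3660), Add(525, 69)) = Mul(4494, 594) = 2669436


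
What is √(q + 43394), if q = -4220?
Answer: √39174 ≈ 197.92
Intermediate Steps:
√(q + 43394) = √(-4220 + 43394) = √39174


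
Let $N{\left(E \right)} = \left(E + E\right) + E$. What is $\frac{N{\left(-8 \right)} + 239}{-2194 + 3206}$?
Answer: $\frac{215}{1012} \approx 0.21245$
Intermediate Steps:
$N{\left(E \right)} = 3 E$ ($N{\left(E \right)} = 2 E + E = 3 E$)
$\frac{N{\left(-8 \right)} + 239}{-2194 + 3206} = \frac{3 \left(-8\right) + 239}{-2194 + 3206} = \frac{-24 + 239}{1012} = 215 \cdot \frac{1}{1012} = \frac{215}{1012}$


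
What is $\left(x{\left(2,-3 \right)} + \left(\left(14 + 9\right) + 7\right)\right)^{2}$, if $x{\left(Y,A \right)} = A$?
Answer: $729$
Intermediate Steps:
$\left(x{\left(2,-3 \right)} + \left(\left(14 + 9\right) + 7\right)\right)^{2} = \left(-3 + \left(\left(14 + 9\right) + 7\right)\right)^{2} = \left(-3 + \left(23 + 7\right)\right)^{2} = \left(-3 + 30\right)^{2} = 27^{2} = 729$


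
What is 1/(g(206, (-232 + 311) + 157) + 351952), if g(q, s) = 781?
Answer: 1/352733 ≈ 2.8350e-6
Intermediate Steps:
1/(g(206, (-232 + 311) + 157) + 351952) = 1/(781 + 351952) = 1/352733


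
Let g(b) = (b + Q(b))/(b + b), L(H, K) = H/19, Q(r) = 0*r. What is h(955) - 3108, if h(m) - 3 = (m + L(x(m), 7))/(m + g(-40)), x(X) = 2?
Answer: -37567717/12103 ≈ -3104.0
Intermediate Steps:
Q(r) = 0
L(H, K) = H/19 (L(H, K) = H*(1/19) = H/19)
g(b) = ½ (g(b) = (b + 0)/(b + b) = b/((2*b)) = b*(1/(2*b)) = ½)
h(m) = 3 + (2/19 + m)/(½ + m) (h(m) = 3 + (m + (1/19)*2)/(m + ½) = 3 + (m + 2/19)/(½ + m) = 3 + (2/19 + m)/(½ + m))
h(955) - 3108 = (61 + 152*955)/(19*(1 + 2*955)) - 3108 = (61 + 145160)/(19*(1 + 1910)) - 3108 = (1/19)*145221/1911 - 3108 = (1/19)*(1/1911)*145221 - 3108 = 48407/12103 - 3108 = -37567717/12103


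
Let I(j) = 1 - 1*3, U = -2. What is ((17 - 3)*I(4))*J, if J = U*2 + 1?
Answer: 84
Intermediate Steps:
I(j) = -2 (I(j) = 1 - 3 = -2)
J = -3 (J = -2*2 + 1 = -4 + 1 = -3)
((17 - 3)*I(4))*J = ((17 - 3)*(-2))*(-3) = (14*(-2))*(-3) = -28*(-3) = 84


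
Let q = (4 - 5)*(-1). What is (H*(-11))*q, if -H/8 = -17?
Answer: -1496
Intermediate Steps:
H = 136 (H = -8*(-17) = 136)
q = 1 (q = -1*(-1) = 1)
(H*(-11))*q = (136*(-11))*1 = -1496*1 = -1496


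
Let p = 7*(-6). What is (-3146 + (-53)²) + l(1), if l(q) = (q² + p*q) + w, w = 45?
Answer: -333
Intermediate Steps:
p = -42
l(q) = 45 + q² - 42*q (l(q) = (q² - 42*q) + 45 = 45 + q² - 42*q)
(-3146 + (-53)²) + l(1) = (-3146 + (-53)²) + (45 + 1² - 42*1) = (-3146 + 2809) + (45 + 1 - 42) = -337 + 4 = -333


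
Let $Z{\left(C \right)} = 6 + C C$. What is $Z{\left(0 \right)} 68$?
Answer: $408$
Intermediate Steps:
$Z{\left(C \right)} = 6 + C^{2}$
$Z{\left(0 \right)} 68 = \left(6 + 0^{2}\right) 68 = \left(6 + 0\right) 68 = 6 \cdot 68 = 408$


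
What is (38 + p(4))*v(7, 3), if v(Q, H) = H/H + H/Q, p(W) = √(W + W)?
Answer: 380/7 + 20*√2/7 ≈ 58.326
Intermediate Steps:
p(W) = √2*√W (p(W) = √(2*W) = √2*√W)
v(Q, H) = 1 + H/Q
(38 + p(4))*v(7, 3) = (38 + √2*√4)*((3 + 7)/7) = (38 + √2*2)*((⅐)*10) = (38 + 2*√2)*(10/7) = 380/7 + 20*√2/7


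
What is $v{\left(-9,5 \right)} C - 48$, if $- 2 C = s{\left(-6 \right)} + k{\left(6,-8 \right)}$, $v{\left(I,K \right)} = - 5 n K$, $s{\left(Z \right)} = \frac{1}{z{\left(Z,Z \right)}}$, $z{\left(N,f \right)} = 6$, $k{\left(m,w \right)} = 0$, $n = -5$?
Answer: $- \frac{701}{12} \approx -58.417$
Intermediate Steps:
$s{\left(Z \right)} = \frac{1}{6}$
$v{\left(I,K \right)} = 25 K$ ($v{\left(I,K \right)} = \left(-5\right) \left(-5\right) K = 25 K$)
$C = - \frac{1}{12}$ ($C = - \frac{\frac{1}{6} + 0}{2} = \left(- \frac{1}{2}\right) \frac{1}{6} = - \frac{1}{12} \approx -0.083333$)
$v{\left(-9,5 \right)} C - 48 = 25 \cdot 5 \left(- \frac{1}{12}\right) - 48 = 125 \left(- \frac{1}{12}\right) - 48 = - \frac{125}{12} - 48 = - \frac{701}{12}$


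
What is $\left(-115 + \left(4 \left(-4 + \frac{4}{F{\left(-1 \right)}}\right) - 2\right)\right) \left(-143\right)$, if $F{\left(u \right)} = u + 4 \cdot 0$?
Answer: $21307$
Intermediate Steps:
$F{\left(u \right)} = u$ ($F{\left(u \right)} = u + 0 = u$)
$\left(-115 + \left(4 \left(-4 + \frac{4}{F{\left(-1 \right)}}\right) - 2\right)\right) \left(-143\right) = \left(-115 + \left(4 \left(-4 + \frac{4}{-1}\right) - 2\right)\right) \left(-143\right) = \left(-115 + \left(4 \left(-4 + 4 \left(-1\right)\right) - 2\right)\right) \left(-143\right) = \left(-115 + \left(4 \left(-4 - 4\right) - 2\right)\right) \left(-143\right) = \left(-115 + \left(4 \left(-8\right) - 2\right)\right) \left(-143\right) = \left(-115 - 34\right) \left(-143\right) = \left(-149\right) \left(-143\right) = 21307$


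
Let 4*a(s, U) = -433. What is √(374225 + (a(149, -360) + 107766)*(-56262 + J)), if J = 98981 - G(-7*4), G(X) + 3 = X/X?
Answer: √18398483851/2 ≈ 67821.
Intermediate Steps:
a(s, U) = -433/4 (a(s, U) = (¼)*(-433) = -433/4)
G(X) = -2 (G(X) = -3 + X/X = -3 + 1 = -2)
J = 98983 (J = 98981 - 1*(-2) = 98981 + 2 = 98983)
√(374225 + (a(149, -360) + 107766)*(-56262 + J)) = √(374225 + (-433/4 + 107766)*(-56262 + 98983)) = √(374225 + (430631/4)*42721) = √(374225 + 18396986951/4) = √(18398483851/4) = √18398483851/2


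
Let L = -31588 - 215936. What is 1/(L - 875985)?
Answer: -1/1123509 ≈ -8.9007e-7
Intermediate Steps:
L = -247524
1/(L - 875985) = 1/(-247524 - 875985) = 1/(-1123509) = -1/1123509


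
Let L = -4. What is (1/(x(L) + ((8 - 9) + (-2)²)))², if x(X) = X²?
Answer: 1/361 ≈ 0.0027701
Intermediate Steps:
(1/(x(L) + ((8 - 9) + (-2)²)))² = (1/((-4)² + ((8 - 9) + (-2)²)))² = (1/(16 + (-1 + 4)))² = (1/(16 + 3))² = (1/19)² = 1/361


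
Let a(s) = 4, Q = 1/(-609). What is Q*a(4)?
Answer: -4/609 ≈ -0.0065681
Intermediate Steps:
Q = -1/609 ≈ -0.0016420
Q*a(4) = -1/609*4 = -4/609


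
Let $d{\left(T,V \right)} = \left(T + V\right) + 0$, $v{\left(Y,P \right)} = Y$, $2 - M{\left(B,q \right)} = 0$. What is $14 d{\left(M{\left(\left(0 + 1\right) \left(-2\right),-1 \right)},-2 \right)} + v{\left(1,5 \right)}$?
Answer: $1$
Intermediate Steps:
$M{\left(B,q \right)} = 2$ ($M{\left(B,q \right)} = 2 - 0 = 2 + 0 = 2$)
$d{\left(T,V \right)} = T + V$
$14 d{\left(M{\left(\left(0 + 1\right) \left(-2\right),-1 \right)},-2 \right)} + v{\left(1,5 \right)} = 14 \left(2 - 2\right) + 1 = 14 \cdot 0 + 1 = 0 + 1 = 1$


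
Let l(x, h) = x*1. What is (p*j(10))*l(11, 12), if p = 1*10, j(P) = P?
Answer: 1100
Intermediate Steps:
l(x, h) = x
p = 10
(p*j(10))*l(11, 12) = (10*10)*11 = 100*11 = 1100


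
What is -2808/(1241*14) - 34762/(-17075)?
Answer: 278004194/148330525 ≈ 1.8742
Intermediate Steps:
-2808/(1241*14) - 34762/(-17075) = -2808/17374 - 34762*(-1/17075) = -2808*1/17374 + 34762/17075 = -1404/8687 + 34762/17075 = 278004194/148330525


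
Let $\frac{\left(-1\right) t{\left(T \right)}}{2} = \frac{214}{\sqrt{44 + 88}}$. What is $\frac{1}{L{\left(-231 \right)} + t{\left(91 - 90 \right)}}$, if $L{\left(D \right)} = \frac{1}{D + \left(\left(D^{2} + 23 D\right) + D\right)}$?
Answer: $- \frac{47586}{3142476273551} - \frac{14684468568 \sqrt{33}}{3142476273551} \approx -0.026844$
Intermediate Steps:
$t{\left(T \right)} = - \frac{214 \sqrt{33}}{33}$ ($t{\left(T \right)} = - 2 \frac{214}{\sqrt{44 + 88}} = - 2 \frac{214}{\sqrt{132}} = - 2 \frac{214}{2 \sqrt{33}} = - 2 \cdot 214 \frac{\sqrt{33}}{66} = - 2 \frac{107 \sqrt{33}}{33} = - \frac{214 \sqrt{33}}{33}$)
$L{\left(D \right)} = \frac{1}{D^{2} + 25 D}$ ($L{\left(D \right)} = \frac{1}{D + \left(D^{2} + 24 D\right)} = \frac{1}{D^{2} + 25 D}$)
$\frac{1}{L{\left(-231 \right)} + t{\left(91 - 90 \right)}} = \frac{1}{\frac{1}{\left(-231\right) \left(25 - 231\right)} - \frac{214 \sqrt{33}}{33}} = \frac{1}{- \frac{1}{231 \left(-206\right)} - \frac{214 \sqrt{33}}{33}} = \frac{1}{\left(- \frac{1}{231}\right) \left(- \frac{1}{206}\right) - \frac{214 \sqrt{33}}{33}} = \frac{1}{\frac{1}{47586} - \frac{214 \sqrt{33}}{33}}$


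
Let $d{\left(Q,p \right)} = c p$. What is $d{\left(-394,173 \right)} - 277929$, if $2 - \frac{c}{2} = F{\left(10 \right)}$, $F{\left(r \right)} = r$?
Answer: $-280697$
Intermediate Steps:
$c = -16$ ($c = 4 - 20 = -16$)
$d{\left(Q,p \right)} = - 16 p$
$d{\left(-394,173 \right)} - 277929 = \left(-16\right) 173 - 277929 = -2768 - 277929 = -280697$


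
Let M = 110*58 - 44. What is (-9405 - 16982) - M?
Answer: -32723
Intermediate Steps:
M = 6336 (M = 6380 - 44 = 6336)
(-9405 - 16982) - M = (-9405 - 16982) - 1*6336 = -26387 - 6336 = -32723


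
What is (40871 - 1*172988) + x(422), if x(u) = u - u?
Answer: -132117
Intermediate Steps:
x(u) = 0
(40871 - 1*172988) + x(422) = (40871 - 1*172988) + 0 = (40871 - 172988) + 0 = -132117 + 0 = -132117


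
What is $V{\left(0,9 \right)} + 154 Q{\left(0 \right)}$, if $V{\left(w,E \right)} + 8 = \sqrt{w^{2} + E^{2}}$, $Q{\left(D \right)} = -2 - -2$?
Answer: $1$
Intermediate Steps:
$Q{\left(D \right)} = 0$ ($Q{\left(D \right)} = -2 + 2 = 0$)
$V{\left(w,E \right)} = -8 + \sqrt{E^{2} + w^{2}}$ ($V{\left(w,E \right)} = -8 + \sqrt{w^{2} + E^{2}} = -8 + \sqrt{E^{2} + w^{2}}$)
$V{\left(0,9 \right)} + 154 Q{\left(0 \right)} = \left(-8 + \sqrt{9^{2} + 0^{2}}\right) + 154 \cdot 0 = \left(-8 + \sqrt{81 + 0}\right) + 0 = \left(-8 + \sqrt{81}\right) + 0 = \left(-8 + 9\right) + 0 = 1 + 0 = 1$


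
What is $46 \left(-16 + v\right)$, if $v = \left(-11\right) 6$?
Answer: $-3772$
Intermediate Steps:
$v = -66$
$46 \left(-16 + v\right) = 46 \left(-16 - 66\right) = 46 \left(-82\right) = -3772$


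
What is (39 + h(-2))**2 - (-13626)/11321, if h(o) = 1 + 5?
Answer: 22938651/11321 ≈ 2026.2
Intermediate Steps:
h(o) = 6
(39 + h(-2))**2 - (-13626)/11321 = (39 + 6)**2 - (-13626)/11321 = 45**2 - (-13626)/11321 = 2025 - 1*(-13626/11321) = 2025 + 13626/11321 = 22938651/11321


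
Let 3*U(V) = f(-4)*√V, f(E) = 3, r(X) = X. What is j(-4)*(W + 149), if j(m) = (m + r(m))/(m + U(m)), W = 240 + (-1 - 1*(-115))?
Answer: 4024/5 + 2012*I/5 ≈ 804.8 + 402.4*I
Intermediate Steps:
W = 354 (W = 240 + (-1 + 115) = 240 + 114 = 354)
U(V) = √V (U(V) = (3*√V)/3 = √V)
j(m) = 2*m/(m + √m) (j(m) = (m + m)/(m + √m) = (2*m)/(m + √m) = 2*m/(m + √m))
j(-4)*(W + 149) = (2*(-4)/(-4 + √(-4)))*(354 + 149) = (2*(-4)/(-4 + 2*I))*503 = (2*(-4)*((-4 - 2*I)/20))*503 = (8/5 + 4*I/5)*503 = 4024/5 + 2012*I/5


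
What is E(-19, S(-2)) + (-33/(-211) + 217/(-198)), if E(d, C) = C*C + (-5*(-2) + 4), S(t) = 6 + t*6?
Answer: 2049647/41778 ≈ 49.060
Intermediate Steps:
S(t) = 6 + 6*t
E(d, C) = 14 + C² (E(d, C) = C² + (10 + 4) = C² + 14 = 14 + C²)
E(-19, S(-2)) + (-33/(-211) + 217/(-198)) = (14 + (6 + 6*(-2))²) + (-33/(-211) + 217/(-198)) = (14 + (6 - 12)²) + (-33*(-1/211) + 217*(-1/198)) = (14 + (-6)²) + (33/211 - 217/198) = (14 + 36) - 39253/41778 = 50 - 39253/41778 = 2049647/41778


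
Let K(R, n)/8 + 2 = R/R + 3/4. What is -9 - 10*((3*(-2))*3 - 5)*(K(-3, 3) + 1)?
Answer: -239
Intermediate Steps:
K(R, n) = -2 (K(R, n) = -16 + 8*(R/R + 3/4) = -16 + 8*(1 + 3*(1/4)) = -16 + 8*(1 + 3/4) = -16 + 8*(7/4) = -16 + 14 = -2)
-9 - 10*((3*(-2))*3 - 5)*(K(-3, 3) + 1) = -9 - 10*((3*(-2))*3 - 5)*(-2 + 1) = -9 - 10*(-6*3 - 5)*(-1) = -9 - 10*(-18 - 5)*(-1) = -9 - (-230)*(-1) = -9 - 10*23 = -9 - 230 = -239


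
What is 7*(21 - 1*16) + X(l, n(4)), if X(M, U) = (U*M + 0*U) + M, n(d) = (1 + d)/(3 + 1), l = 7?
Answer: 203/4 ≈ 50.750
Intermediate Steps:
n(d) = ¼ + d/4 (n(d) = (1 + d)/4 = (1 + d)*(¼) = ¼ + d/4)
X(M, U) = M + M*U (X(M, U) = (M*U + 0) + M = M*U + M = M + M*U)
7*(21 - 1*16) + X(l, n(4)) = 7*(21 - 1*16) + 7*(1 + (¼ + (¼)*4)) = 7*(21 - 16) + 7*(1 + (¼ + 1)) = 7*5 + 7*(1 + 5/4) = 35 + 7*(9/4) = 35 + 63/4 = 203/4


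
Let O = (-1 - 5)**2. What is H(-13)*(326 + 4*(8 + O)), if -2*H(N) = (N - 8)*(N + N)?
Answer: -137046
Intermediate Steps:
H(N) = -N*(-8 + N) (H(N) = -(N - 8)*(N + N)/2 = -(-8 + N)*2*N/2 = -N*(-8 + N))
O = 36 (O = (-6)**2 = 36)
H(-13)*(326 + 4*(8 + O)) = (-13*(8 - 1*(-13)))*(326 + 4*(8 + 36)) = (-13*(8 + 13))*(326 + 4*44) = (-13*21)*(326 + 176) = -273*502 = -137046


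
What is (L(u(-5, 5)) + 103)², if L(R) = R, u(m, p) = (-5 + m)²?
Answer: 41209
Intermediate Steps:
(L(u(-5, 5)) + 103)² = ((-5 - 5)² + 103)² = ((-10)² + 103)² = (100 + 103)² = 203² = 41209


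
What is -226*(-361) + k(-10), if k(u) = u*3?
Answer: 81556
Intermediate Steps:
k(u) = 3*u
-226*(-361) + k(-10) = -226*(-361) + 3*(-10) = 81586 - 30 = 81556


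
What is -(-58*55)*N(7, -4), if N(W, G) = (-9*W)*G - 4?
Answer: 791120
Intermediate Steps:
N(W, G) = -4 - 9*G*W (N(W, G) = -9*G*W - 4 = -4 - 9*G*W)
-(-58*55)*N(7, -4) = -(-58*55)*(-4 - 9*(-4)*7) = -(-3190)*(-4 + 252) = -(-3190)*248 = -1*(-791120) = 791120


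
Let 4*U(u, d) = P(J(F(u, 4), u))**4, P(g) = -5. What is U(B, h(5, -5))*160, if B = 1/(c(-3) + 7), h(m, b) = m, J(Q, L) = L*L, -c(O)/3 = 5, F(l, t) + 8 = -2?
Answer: 25000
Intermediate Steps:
F(l, t) = -10 (F(l, t) = -8 - 2 = -10)
c(O) = -15 (c(O) = -3*5 = -15)
J(Q, L) = L**2
B = -1/8 (B = 1/(-15 + 7) = 1/(-8) = -1/8 ≈ -0.12500)
U(u, d) = 625/4 (U(u, d) = (1/4)*(-5)**4 = (1/4)*625 = 625/4)
U(B, h(5, -5))*160 = (625/4)*160 = 25000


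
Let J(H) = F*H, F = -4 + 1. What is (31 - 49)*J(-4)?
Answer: -216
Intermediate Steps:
F = -3
J(H) = -3*H
(31 - 49)*J(-4) = (31 - 49)*(-3*(-4)) = -18*12 = -216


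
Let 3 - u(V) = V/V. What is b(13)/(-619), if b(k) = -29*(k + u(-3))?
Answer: 435/619 ≈ 0.70275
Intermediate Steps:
u(V) = 2 (u(V) = 3 - V/V = 3 - 1*1 = 3 - 1 = 2)
b(k) = -58 - 29*k (b(k) = -29*(k + 2) = -29*(2 + k) = -58 - 29*k)
b(13)/(-619) = (-58 - 29*13)/(-619) = (-58 - 377)*(-1/619) = -435*(-1/619) = 435/619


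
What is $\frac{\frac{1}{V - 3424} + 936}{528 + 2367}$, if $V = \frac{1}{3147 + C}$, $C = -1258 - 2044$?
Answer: $\frac{496754701}{1536437295} \approx 0.32332$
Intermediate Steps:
$C = -3302$ ($C = -1258 - 2044 = -3302$)
$V = - \frac{1}{155}$ ($V = \frac{1}{3147 - 3302} = \frac{1}{-155} = - \frac{1}{155} \approx -0.0064516$)
$\frac{\frac{1}{V - 3424} + 936}{528 + 2367} = \frac{\frac{1}{- \frac{1}{155} - 3424} + 936}{528 + 2367} = \frac{\frac{1}{- \frac{530721}{155}} + 936}{2895} = \left(- \frac{155}{530721} + 936\right) \frac{1}{2895} = \frac{496754701}{530721} \cdot \frac{1}{2895} = \frac{496754701}{1536437295}$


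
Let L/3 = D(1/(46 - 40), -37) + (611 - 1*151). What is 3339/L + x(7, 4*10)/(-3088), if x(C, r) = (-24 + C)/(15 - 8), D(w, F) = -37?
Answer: 8021933/3047856 ≈ 2.6320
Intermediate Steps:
L = 1269 (L = 3*(-37 + (611 - 1*151)) = 3*(-37 + (611 - 151)) = 3*(-37 + 460) = 3*423 = 1269)
x(C, r) = -24/7 + C/7 (x(C, r) = (-24 + C)/7 = (-24 + C)*(⅐) = -24/7 + C/7)
3339/L + x(7, 4*10)/(-3088) = 3339/1269 + (-24/7 + (⅐)*7)/(-3088) = 3339*(1/1269) + (-24/7 + 1)*(-1/3088) = 371/141 - 17/7*(-1/3088) = 371/141 + 17/21616 = 8021933/3047856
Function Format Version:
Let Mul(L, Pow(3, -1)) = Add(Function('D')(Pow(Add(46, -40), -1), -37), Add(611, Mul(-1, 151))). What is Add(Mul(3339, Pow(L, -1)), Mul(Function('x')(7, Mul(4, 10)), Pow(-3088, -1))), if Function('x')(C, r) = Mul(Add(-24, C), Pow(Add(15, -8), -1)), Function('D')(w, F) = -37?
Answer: Rational(8021933, 3047856) ≈ 2.6320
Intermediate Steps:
L = 1269 (L = Mul(3, Add(-37, Add(611, Mul(-1, 151)))) = Mul(3, Add(-37, Add(611, -151))) = Mul(3, Add(-37, 460)) = Mul(3, 423) = 1269)
Function('x')(C, r) = Add(Rational(-24, 7), Mul(Rational(1, 7), C)) (Function('x')(C, r) = Mul(Add(-24, C), Pow(7, -1)) = Mul(Add(-24, C), Rational(1, 7)) = Add(Rational(-24, 7), Mul(Rational(1, 7), C)))
Add(Mul(3339, Pow(L, -1)), Mul(Function('x')(7, Mul(4, 10)), Pow(-3088, -1))) = Add(Mul(3339, Pow(1269, -1)), Mul(Add(Rational(-24, 7), Mul(Rational(1, 7), 7)), Pow(-3088, -1))) = Add(Mul(3339, Rational(1, 1269)), Mul(Add(Rational(-24, 7), 1), Rational(-1, 3088))) = Add(Rational(371, 141), Mul(Rational(-17, 7), Rational(-1, 3088))) = Add(Rational(371, 141), Rational(17, 21616)) = Rational(8021933, 3047856)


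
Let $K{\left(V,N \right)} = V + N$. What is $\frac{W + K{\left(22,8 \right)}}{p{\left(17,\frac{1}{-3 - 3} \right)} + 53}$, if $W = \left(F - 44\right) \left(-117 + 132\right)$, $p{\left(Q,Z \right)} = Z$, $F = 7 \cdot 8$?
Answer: $\frac{1260}{317} \approx 3.9748$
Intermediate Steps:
$F = 56$
$W = 180$ ($W = \left(56 - 44\right) \left(-117 + 132\right) = 12 \cdot 15 = 180$)
$K{\left(V,N \right)} = N + V$
$\frac{W + K{\left(22,8 \right)}}{p{\left(17,\frac{1}{-3 - 3} \right)} + 53} = \frac{180 + \left(8 + 22\right)}{\frac{1}{-3 - 3} + 53} = \frac{180 + 30}{\frac{1}{-6} + 53} = \frac{210}{- \frac{1}{6} + 53} = \frac{210}{\frac{317}{6}} = 210 \cdot \frac{6}{317} = \frac{1260}{317}$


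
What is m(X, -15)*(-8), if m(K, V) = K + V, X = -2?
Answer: 136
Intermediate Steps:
m(X, -15)*(-8) = (-2 - 15)*(-8) = -17*(-8) = 136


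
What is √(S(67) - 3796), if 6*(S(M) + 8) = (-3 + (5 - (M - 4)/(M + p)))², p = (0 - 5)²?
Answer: I*√1159006170/552 ≈ 61.674*I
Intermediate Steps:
p = 25 (p = (-5)² = 25)
S(M) = -8 + (2 - (-4 + M)/(25 + M))²/6 (S(M) = -8 + (-3 + (5 - (M - 4)/(M + 25)))²/6 = -8 + (-3 + (5 - (-4 + M)/(25 + M)))²/6 = -8 + (2 - (-4 + M)/(25 + M))²/6)
√(S(67) - 3796) = √((-8 + (54 + 67)²/(6*(25 + 67)²)) - 3796) = √((-8 + (⅙)*121²/92²) - 3796) = √((-8 + (⅙)*(1/8464)*14641) - 3796) = √((-8 + 14641/50784) - 3796) = √(-391631/50784 - 3796) = √(-193167695/50784) = I*√1159006170/552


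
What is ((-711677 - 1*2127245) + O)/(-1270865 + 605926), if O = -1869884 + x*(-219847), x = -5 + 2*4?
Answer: 5368347/664939 ≈ 8.0734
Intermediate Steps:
x = 3 (x = -5 + 8 = 3)
O = -2529425 (O = -1869884 + 3*(-219847) = -1869884 - 659541 = -2529425)
((-711677 - 1*2127245) + O)/(-1270865 + 605926) = ((-711677 - 1*2127245) - 2529425)/(-1270865 + 605926) = ((-711677 - 2127245) - 2529425)/(-664939) = (-2838922 - 2529425)*(-1/664939) = -5368347*(-1/664939) = 5368347/664939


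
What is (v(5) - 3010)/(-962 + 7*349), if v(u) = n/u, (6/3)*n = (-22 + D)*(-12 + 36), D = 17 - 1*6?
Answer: -15182/7405 ≈ -2.0502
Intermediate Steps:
D = 11 (D = 17 - 6 = 11)
n = -132 (n = ((-22 + 11)*(-12 + 36))/2 = (-11*24)/2 = (1/2)*(-264) = -132)
v(u) = -132/u
(v(5) - 3010)/(-962 + 7*349) = (-132/5 - 3010)/(-962 + 7*349) = (-132*1/5 - 3010)/(-962 + 2443) = (-132/5 - 3010)/1481 = -15182/5*1/1481 = -15182/7405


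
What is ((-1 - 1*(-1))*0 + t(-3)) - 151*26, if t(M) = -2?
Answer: -3928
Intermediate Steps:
((-1 - 1*(-1))*0 + t(-3)) - 151*26 = ((-1 - 1*(-1))*0 - 2) - 151*26 = ((-1 + 1)*0 - 2) - 3926 = (0*0 - 2) - 3926 = (0 - 2) - 3926 = -2 - 3926 = -3928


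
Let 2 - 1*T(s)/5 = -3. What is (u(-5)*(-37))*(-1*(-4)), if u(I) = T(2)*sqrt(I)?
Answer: -3700*I*sqrt(5) ≈ -8273.5*I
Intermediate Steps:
T(s) = 25 (T(s) = 10 - 5*(-3) = 10 + 15 = 25)
u(I) = 25*sqrt(I)
(u(-5)*(-37))*(-1*(-4)) = ((25*sqrt(-5))*(-37))*(-1*(-4)) = ((25*(I*sqrt(5)))*(-37))*4 = ((25*I*sqrt(5))*(-37))*4 = -925*I*sqrt(5)*4 = -3700*I*sqrt(5)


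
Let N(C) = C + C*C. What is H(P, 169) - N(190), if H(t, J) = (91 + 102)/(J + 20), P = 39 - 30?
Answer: -6858617/189 ≈ -36289.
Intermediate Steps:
P = 9
H(t, J) = 193/(20 + J)
N(C) = C + C**2
H(P, 169) - N(190) = 193/(20 + 169) - 190*(1 + 190) = 193/189 - 190*191 = 193*(1/189) - 1*36290 = 193/189 - 36290 = -6858617/189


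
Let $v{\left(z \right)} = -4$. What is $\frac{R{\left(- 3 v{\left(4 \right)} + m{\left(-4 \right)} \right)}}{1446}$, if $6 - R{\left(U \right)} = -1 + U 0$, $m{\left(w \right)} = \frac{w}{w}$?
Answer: $\frac{7}{1446} \approx 0.0048409$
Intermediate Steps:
$m{\left(w \right)} = 1$
$R{\left(U \right)} = 7$ ($R{\left(U \right)} = 6 - \left(-1 + U 0\right) = 6 - \left(-1 + 0\right) = 6 - -1 = 6 + 1 = 7$)
$\frac{R{\left(- 3 v{\left(4 \right)} + m{\left(-4 \right)} \right)}}{1446} = \frac{7}{1446}$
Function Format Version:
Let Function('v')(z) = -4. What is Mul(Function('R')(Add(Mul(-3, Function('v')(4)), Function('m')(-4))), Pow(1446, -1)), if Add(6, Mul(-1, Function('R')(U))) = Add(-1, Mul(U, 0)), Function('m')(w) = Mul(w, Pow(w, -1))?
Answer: Rational(7, 1446) ≈ 0.0048409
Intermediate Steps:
Function('m')(w) = 1
Function('R')(U) = 7 (Function('R')(U) = Add(6, Mul(-1, Add(-1, Mul(U, 0)))) = Add(6, Mul(-1, Add(-1, 0))) = Add(6, Mul(-1, -1)) = Add(6, 1) = 7)
Mul(Function('R')(Add(Mul(-3, Function('v')(4)), Function('m')(-4))), Pow(1446, -1)) = Mul(7, Pow(1446, -1)) = Mul(7, Rational(1, 1446)) = Rational(7, 1446)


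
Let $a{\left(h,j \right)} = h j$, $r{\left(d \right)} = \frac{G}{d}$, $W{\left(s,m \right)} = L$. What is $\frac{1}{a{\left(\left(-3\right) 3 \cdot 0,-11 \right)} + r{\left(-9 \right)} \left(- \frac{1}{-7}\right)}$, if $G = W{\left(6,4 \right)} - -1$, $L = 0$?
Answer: $-63$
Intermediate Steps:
$W{\left(s,m \right)} = 0$
$G = 1$ ($G = 0 - -1 = 0 + 1 = 1$)
$r{\left(d \right)} = \frac{1}{d}$ ($r{\left(d \right)} = 1 \frac{1}{d} = \frac{1}{d}$)
$\frac{1}{a{\left(\left(-3\right) 3 \cdot 0,-11 \right)} + r{\left(-9 \right)} \left(- \frac{1}{-7}\right)} = \frac{1}{\left(-3\right) 3 \cdot 0 \left(-11\right) + \frac{\left(-1\right) \frac{1}{-7}}{-9}} = \frac{1}{\left(-9\right) 0 \left(-11\right) - \frac{\left(-1\right) \left(- \frac{1}{7}\right)}{9}} = \frac{1}{0 \left(-11\right) - \frac{1}{63}} = \frac{1}{0 - \frac{1}{63}} = \frac{1}{- \frac{1}{63}} = -63$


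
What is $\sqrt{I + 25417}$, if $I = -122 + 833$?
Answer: $4 \sqrt{1633} \approx 161.64$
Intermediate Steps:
$I = 711$
$\sqrt{I + 25417} = \sqrt{711 + 25417} = \sqrt{26128} = 4 \sqrt{1633}$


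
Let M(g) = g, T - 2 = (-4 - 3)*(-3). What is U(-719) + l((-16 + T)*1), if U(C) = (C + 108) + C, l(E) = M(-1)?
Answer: -1331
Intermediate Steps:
T = 23 (T = 2 + (-4 - 3)*(-3) = 2 - 7*(-3) = 2 + 21 = 23)
l(E) = -1
U(C) = 108 + 2*C (U(C) = (108 + C) + C = 108 + 2*C)
U(-719) + l((-16 + T)*1) = (108 + 2*(-719)) - 1 = (108 - 1438) - 1 = -1330 - 1 = -1331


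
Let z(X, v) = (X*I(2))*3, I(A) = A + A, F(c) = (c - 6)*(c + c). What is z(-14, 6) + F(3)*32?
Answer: -744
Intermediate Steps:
F(c) = 2*c*(-6 + c) (F(c) = (-6 + c)*(2*c) = 2*c*(-6 + c))
I(A) = 2*A
z(X, v) = 12*X (z(X, v) = (X*(2*2))*3 = (X*4)*3 = (4*X)*3 = 12*X)
z(-14, 6) + F(3)*32 = 12*(-14) + (2*3*(-6 + 3))*32 = -168 + (2*3*(-3))*32 = -168 - 18*32 = -168 - 576 = -744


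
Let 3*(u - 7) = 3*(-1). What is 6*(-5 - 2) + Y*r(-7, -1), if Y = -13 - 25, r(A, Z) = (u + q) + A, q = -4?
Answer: 148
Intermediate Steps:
u = 6 (u = 7 + (3*(-1))/3 = 7 + (⅓)*(-3) = 7 - 1 = 6)
r(A, Z) = 2 + A (r(A, Z) = (6 - 4) + A = 2 + A)
Y = -38
6*(-5 - 2) + Y*r(-7, -1) = 6*(-5 - 2) - 38*(2 - 7) = 6*(-7) - 38*(-5) = -42 + 190 = 148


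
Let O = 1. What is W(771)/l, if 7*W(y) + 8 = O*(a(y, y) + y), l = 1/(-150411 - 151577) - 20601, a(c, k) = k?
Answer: -463249592/43548783523 ≈ -0.010637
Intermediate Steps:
l = -6221254789/301988 (l = 1/(-301988) - 20601 = -1/301988 - 20601 = -6221254789/301988 ≈ -20601.)
W(y) = -8/7 + 2*y/7 (W(y) = -8/7 + (1*(y + y))/7 = -8/7 + (1*(2*y))/7 = -8/7 + (2*y)/7 = -8/7 + 2*y/7)
W(771)/l = (-8/7 + (2/7)*771)/(-6221254789/301988) = (-8/7 + 1542/7)*(-301988/6221254789) = (1534/7)*(-301988/6221254789) = -463249592/43548783523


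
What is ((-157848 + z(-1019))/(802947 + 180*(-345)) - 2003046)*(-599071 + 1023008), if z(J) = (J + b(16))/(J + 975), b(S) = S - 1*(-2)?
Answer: -58521082872817991/68916 ≈ -8.4917e+11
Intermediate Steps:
b(S) = 2 + S (b(S) = S + 2 = 2 + S)
z(J) = (18 + J)/(975 + J) (z(J) = (J + (2 + 16))/(J + 975) = (J + 18)/(975 + J) = (18 + J)/(975 + J))
((-157848 + z(-1019))/(802947 + 180*(-345)) - 2003046)*(-599071 + 1023008) = ((-157848 + (18 - 1019)/(975 - 1019))/(802947 + 180*(-345)) - 2003046)*(-599071 + 1023008) = ((-157848 - 1001/(-44))/(802947 - 62100) - 2003046)*423937 = ((-157848 - 1/44*(-1001))/740847 - 2003046)*423937 = ((-157848 + 91/4)*(1/740847) - 2003046)*423937 = (-631301/4*1/740847 - 2003046)*423937 = (-631301/2963388 - 2003046)*423937 = -5935803111149/2963388*423937 = -58521082872817991/68916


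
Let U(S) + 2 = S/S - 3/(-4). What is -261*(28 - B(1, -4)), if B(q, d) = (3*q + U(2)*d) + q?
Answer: -6003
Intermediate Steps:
U(S) = -¼ (U(S) = -2 + (S/S - 3/(-4)) = -2 + (1 - 3*(-¼)) = -2 + (1 + ¾) = -2 + 7/4 = -¼)
B(q, d) = 4*q - d/4 (B(q, d) = (3*q - d/4) + q = 4*q - d/4)
-261*(28 - B(1, -4)) = -261*(28 - (4*1 - ¼*(-4))) = -261*(28 - (4 + 1)) = -261*(28 - 1*5) = -261*(28 - 5) = -261*23 = -6003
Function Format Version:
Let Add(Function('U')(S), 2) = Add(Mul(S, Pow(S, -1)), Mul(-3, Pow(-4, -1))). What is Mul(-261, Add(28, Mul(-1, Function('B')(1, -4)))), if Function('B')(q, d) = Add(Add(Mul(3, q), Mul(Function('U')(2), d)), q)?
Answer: -6003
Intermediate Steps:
Function('U')(S) = Rational(-1, 4) (Function('U')(S) = Add(-2, Add(Mul(S, Pow(S, -1)), Mul(-3, Pow(-4, -1)))) = Add(-2, Add(1, Mul(-3, Rational(-1, 4)))) = Add(-2, Add(1, Rational(3, 4))) = Add(-2, Rational(7, 4)) = Rational(-1, 4))
Function('B')(q, d) = Add(Mul(4, q), Mul(Rational(-1, 4), d)) (Function('B')(q, d) = Add(Add(Mul(3, q), Mul(Rational(-1, 4), d)), q) = Add(Mul(4, q), Mul(Rational(-1, 4), d)))
Mul(-261, Add(28, Mul(-1, Function('B')(1, -4)))) = Mul(-261, Add(28, Mul(-1, Add(Mul(4, 1), Mul(Rational(-1, 4), -4))))) = Mul(-261, Add(28, Mul(-1, Add(4, 1)))) = Mul(-261, Add(28, Mul(-1, 5))) = Mul(-261, Add(28, -5)) = Mul(-261, 23) = -6003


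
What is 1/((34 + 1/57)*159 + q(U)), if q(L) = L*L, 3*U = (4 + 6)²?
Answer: 171/1114903 ≈ 0.00015338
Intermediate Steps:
U = 100/3 (U = (4 + 6)²/3 = (⅓)*10² = (⅓)*100 = 100/3 ≈ 33.333)
q(L) = L²
1/((34 + 1/57)*159 + q(U)) = 1/((34 + 1/57)*159 + (100/3)²) = 1/((34 + 1/57)*159 + 10000/9) = 1/((1939/57)*159 + 10000/9) = 1/(102767/19 + 10000/9) = 1/(1114903/171) = 171/1114903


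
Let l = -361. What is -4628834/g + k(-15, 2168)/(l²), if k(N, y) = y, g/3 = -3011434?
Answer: 311410321225/588679635471 ≈ 0.52900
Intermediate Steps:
g = -9034302 (g = 3*(-3011434) = -9034302)
-4628834/g + k(-15, 2168)/(l²) = -4628834/(-9034302) + 2168/((-361)²) = -4628834*(-1/9034302) + 2168/130321 = 2314417/4517151 + 2168*(1/130321) = 2314417/4517151 + 2168/130321 = 311410321225/588679635471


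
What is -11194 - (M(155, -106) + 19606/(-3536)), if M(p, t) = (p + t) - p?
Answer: -19593781/1768 ≈ -11082.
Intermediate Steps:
M(p, t) = t
-11194 - (M(155, -106) + 19606/(-3536)) = -11194 - (-106 + 19606/(-3536)) = -11194 - (-106 + 19606*(-1/3536)) = -11194 - (-106 - 9803/1768) = -11194 - 1*(-197211/1768) = -11194 + 197211/1768 = -19593781/1768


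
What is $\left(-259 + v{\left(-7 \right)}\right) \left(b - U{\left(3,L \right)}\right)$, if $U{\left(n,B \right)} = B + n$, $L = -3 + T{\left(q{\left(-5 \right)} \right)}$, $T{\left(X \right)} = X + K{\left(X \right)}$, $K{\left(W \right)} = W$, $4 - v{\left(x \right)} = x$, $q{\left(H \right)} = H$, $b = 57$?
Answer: $-16616$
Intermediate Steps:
$v{\left(x \right)} = 4 - x$
$T{\left(X \right)} = 2 X$ ($T{\left(X \right)} = X + X = 2 X$)
$L = -13$ ($L = -3 + 2 \left(-5\right) = -3 - 10 = -13$)
$\left(-259 + v{\left(-7 \right)}\right) \left(b - U{\left(3,L \right)}\right) = \left(-259 + \left(4 - -7\right)\right) \left(57 - \left(-13 + 3\right)\right) = \left(-259 + \left(4 + 7\right)\right) \left(57 - -10\right) = \left(-259 + 11\right) \left(57 + 10\right) = \left(-248\right) 67 = -16616$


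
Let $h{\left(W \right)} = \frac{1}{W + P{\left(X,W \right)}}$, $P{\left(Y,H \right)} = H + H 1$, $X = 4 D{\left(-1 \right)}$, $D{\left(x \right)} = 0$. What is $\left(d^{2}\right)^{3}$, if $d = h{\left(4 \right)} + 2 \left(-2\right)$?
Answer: $\frac{10779215329}{2985984} \approx 3609.9$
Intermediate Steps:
$X = 0$ ($X = 4 \cdot 0 = 0$)
$P{\left(Y,H \right)} = 2 H$ ($P{\left(Y,H \right)} = H + H = 2 H$)
$h{\left(W \right)} = \frac{1}{3 W}$ ($h{\left(W \right)} = \frac{1}{W + 2 W} = \frac{1}{3 W}$)
$d = - \frac{47}{12}$ ($d = \frac{1}{3 \cdot 4} + 2 \left(-2\right) = \frac{1}{3} \cdot \frac{1}{4} - 4 = \frac{1}{12} - 4 = - \frac{47}{12} \approx -3.9167$)
$\left(d^{2}\right)^{3} = \left(\left(- \frac{47}{12}\right)^{2}\right)^{3} = \left(\frac{2209}{144}\right)^{3} = \frac{10779215329}{2985984}$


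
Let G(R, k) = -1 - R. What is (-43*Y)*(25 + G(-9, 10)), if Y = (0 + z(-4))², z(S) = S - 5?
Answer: -114939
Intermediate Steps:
z(S) = -5 + S
Y = 81 (Y = (0 + (-5 - 4))² = (0 - 9)² = (-9)² = 81)
(-43*Y)*(25 + G(-9, 10)) = (-43*81)*(25 + (-1 - 1*(-9))) = -3483*(25 + (-1 + 9)) = -3483*(25 + 8) = -3483*33 = -114939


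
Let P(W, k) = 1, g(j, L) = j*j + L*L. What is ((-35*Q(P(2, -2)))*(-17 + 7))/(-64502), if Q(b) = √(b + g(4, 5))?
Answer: -175*√42/32251 ≈ -0.035166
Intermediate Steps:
g(j, L) = L² + j² (g(j, L) = j² + L² = L² + j²)
Q(b) = √(41 + b) (Q(b) = √(b + (5² + 4²)) = √(b + (25 + 16)) = √(b + 41) = √(41 + b))
((-35*Q(P(2, -2)))*(-17 + 7))/(-64502) = ((-35*√(41 + 1))*(-17 + 7))/(-64502) = (-35*√42*(-10))*(-1/64502) = (350*√42)*(-1/64502) = -175*√42/32251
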